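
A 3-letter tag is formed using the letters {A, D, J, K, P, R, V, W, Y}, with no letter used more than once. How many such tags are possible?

504

With no repetition, fill the 3 letters in order: 9 choices, then 8, down to 7.
9 × 8 × 7 = 504.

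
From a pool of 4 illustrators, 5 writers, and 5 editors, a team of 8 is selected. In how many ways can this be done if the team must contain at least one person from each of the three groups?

Total 8-person selections from all 14: C(14,8) = 3003.
Subtract selections that omit an entire group: no illustrators → C(10,8) = 45; no writers → C(9,8) = 9; no editors → C(9,8) = 9.
Add back selections omitting two groups (i.e. drawn from a single group): C(4,8) + C(5,8) + C(5,8) = 0.
By inclusion–exclusion: 3003 − 63 + 0 = 2940.

2940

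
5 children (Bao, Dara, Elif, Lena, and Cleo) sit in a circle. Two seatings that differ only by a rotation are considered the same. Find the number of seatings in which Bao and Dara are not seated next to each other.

12

All circular seatings of 5 people number (4)! = 24.
Seatings with Bao beside Dara: treat them as a block with 2 internal orders, giving 2 × (3)! = 12.
Subtracting, 24 − 12 = 12.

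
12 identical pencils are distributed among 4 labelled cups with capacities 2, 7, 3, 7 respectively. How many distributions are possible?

Without the upper bounds there are C(15,3) = 455 ways to split 12 among 4 cups.
Subtract solutions that violate a single cap (substitute x_i' = x_i − (cap_i+1)): x_1 ≥ 3 gives C(12,3) = 220; x_2 ≥ 8 gives C(7,3) = 35; x_3 ≥ 4 gives C(11,3) = 165; x_4 ≥ 8 gives C(7,3) = 35. Together 455.
Add back pairs where two caps are both exceeded: 4 + 56 + 4 + 1 + 0 + 1 = 66.
By inclusion–exclusion the count is 455 − 455 + 66 = 66.

66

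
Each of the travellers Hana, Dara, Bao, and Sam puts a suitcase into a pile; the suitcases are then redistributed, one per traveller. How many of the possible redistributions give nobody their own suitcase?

9

Let Aᵢ be the assignments in which traveller i gets their own suitcase. We want the size of the complement of A₁∪…∪A_4.
By inclusion–exclusion this is Σ_{j=0}^{4} (−1)^j C(4,j)·(4−j)!.
Computing: 24 − 24 + 12 − 4 + 1 = 9.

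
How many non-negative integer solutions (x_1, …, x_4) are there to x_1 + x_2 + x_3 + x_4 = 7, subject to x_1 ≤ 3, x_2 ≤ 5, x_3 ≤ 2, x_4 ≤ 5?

By stars and bars, unrestricted non-negative solutions to x_1+…+x_4 = 7 number C(7+3,3) = 120.
Subtract solutions that violate a single cap (substitute x_i' = x_i − (cap_i+1)): x_1 ≥ 4 gives C(6,3) = 20; x_2 ≥ 6 gives C(4,3) = 4; x_3 ≥ 3 gives C(7,3) = 35; x_4 ≥ 6 gives C(4,3) = 4. Together 63.
Add back pairs where two caps are both exceeded: 0 + 1 + 0 + 0 + 0 + 0 = 1.
By inclusion–exclusion the count is 120 − 63 + 1 = 58.

58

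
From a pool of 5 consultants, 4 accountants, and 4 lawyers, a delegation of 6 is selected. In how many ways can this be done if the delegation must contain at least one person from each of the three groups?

1520

Total 6-person selections from all 13: C(13,6) = 1716.
Selections missing a whole group: no consultants → C(8,6) = 28; no accountants → C(9,6) = 84; no lawyers → C(9,6) = 84.
Add back selections omitting two groups (i.e. drawn from a single group): C(5,6) + C(4,6) + C(4,6) = 0.
By inclusion–exclusion: 1716 − 196 + 0 = 1520.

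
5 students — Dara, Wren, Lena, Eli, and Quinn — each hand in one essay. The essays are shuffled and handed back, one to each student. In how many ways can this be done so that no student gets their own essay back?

Let Aᵢ be the assignments in which student i gets their own essay. We want the size of the complement of A₁∪…∪A_5.
By inclusion–exclusion this is Σ_{j=0}^{5} (−1)^j C(5,j)·(5−j)!.
Computing: 120 − 120 + 60 − 20 + 5 − 1 = 44.

44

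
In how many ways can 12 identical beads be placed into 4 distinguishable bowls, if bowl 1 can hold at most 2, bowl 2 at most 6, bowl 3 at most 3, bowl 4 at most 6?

Without the upper bounds there are C(15,3) = 455 ways to split 12 among 4 bowls.
Subtract solutions that violate a single cap (substitute x_i' = x_i − (cap_i+1)): x_1 ≥ 3 gives C(12,3) = 220; x_2 ≥ 7 gives C(8,3) = 56; x_3 ≥ 4 gives C(11,3) = 165; x_4 ≥ 7 gives C(8,3) = 56. Together 497.
Add back pairs where two caps are both exceeded: 10 + 56 + 10 + 4 + 0 + 4 = 84.
By inclusion–exclusion the count is 455 − 497 + 84 = 42.

42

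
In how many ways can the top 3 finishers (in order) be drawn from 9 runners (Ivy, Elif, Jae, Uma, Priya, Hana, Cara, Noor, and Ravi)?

This is an ordered selection of 3 from 9: P(9,3).
That gives 9 × 8 × 7 = 504.

504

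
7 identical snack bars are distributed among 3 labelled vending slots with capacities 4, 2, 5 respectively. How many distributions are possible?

By stars and bars, unrestricted non-negative solutions to x_1+…+x_3 = 7 number C(7+2,2) = 36.
Subtract solutions that violate a single cap (substitute x_i' = x_i − (cap_i+1)): x_1 ≥ 5 gives C(4,2) = 6; x_2 ≥ 3 gives C(6,2) = 15; x_3 ≥ 6 gives C(3,2) = 3. Together 24.
No two caps can be exceeded simultaneously, so the pair terms are all 0.
By inclusion–exclusion the count is 36 − 24 + 0 = 12.

12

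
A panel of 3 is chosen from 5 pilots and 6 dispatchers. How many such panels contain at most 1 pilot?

95

Split by how many pilots are chosen (0 through 1).
Sum: C(5,0)·C(6,3) + C(5,1)·C(6,2) = 20 + 75 = 95.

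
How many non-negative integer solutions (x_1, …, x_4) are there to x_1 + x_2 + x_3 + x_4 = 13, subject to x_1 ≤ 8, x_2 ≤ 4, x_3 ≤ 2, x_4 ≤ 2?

18

Without the upper bounds there are C(16,3) = 560 ways to split 13 among 4 variables.
Subtract solutions that violate a single cap (substitute x_i' = x_i − (cap_i+1)): x_1 ≥ 9 gives C(7,3) = 35; x_2 ≥ 5 gives C(11,3) = 165; x_3 ≥ 3 gives C(13,3) = 286; x_4 ≥ 3 gives C(13,3) = 286. Together 772.
Add back pairs where two caps are both exceeded: 0 + 4 + 4 + 56 + 56 + 120 = 240.
Subtract triples: 0 + 0 + 0 + 10 = 10.
By inclusion–exclusion the count is 560 − 772 + 240 − 10 = 18.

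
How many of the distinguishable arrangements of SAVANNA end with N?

120

Fix N in the last position and arrange the remaining 6 letters.
Those 6 letters have A appearing 3 times, giving (6)!/(3!) = 120.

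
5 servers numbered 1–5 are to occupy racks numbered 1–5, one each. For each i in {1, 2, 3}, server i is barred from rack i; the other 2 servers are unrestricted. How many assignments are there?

Let Aᵢ (for i ∈ {1, 2, 3}) be the placements that put server i in its forbidden rack. Any j of these fix j positions, leaving (5−j)! ways to fill the rest, and there are C(3,j) ways to pick which j.
By inclusion–exclusion, the number of valid placements is Σ_{j=0}^{3} (−1)^j C(3,j)·(5−j)!.
Computing: 120 − 72 + 18 − 2 = 64.

64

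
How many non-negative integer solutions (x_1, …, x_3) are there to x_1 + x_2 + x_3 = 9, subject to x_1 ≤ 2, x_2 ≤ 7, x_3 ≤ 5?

15

Without the upper bounds there are C(11,2) = 55 ways to split 9 among 3 variables.
Subtract solutions that violate a single cap (substitute x_i' = x_i − (cap_i+1)): x_1 ≥ 3 gives C(8,2) = 28; x_2 ≥ 8 gives C(3,2) = 3; x_3 ≥ 6 gives C(5,2) = 10. Together 41.
Add back pairs where two caps are both exceeded: 0 + 1 + 0 = 1.
By inclusion–exclusion the count is 55 − 41 + 1 = 15.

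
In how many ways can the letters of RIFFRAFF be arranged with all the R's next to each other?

210

Treat the 2 copies of R as a single block. The multiset to arrange is then {RR, A, F, F, F, F, I}, 7 items in all.
That gives (7)!/(4!) = 210 arrangements.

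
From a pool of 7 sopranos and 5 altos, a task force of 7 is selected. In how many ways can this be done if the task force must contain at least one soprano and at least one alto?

Total 7-person selections from all 12: C(12,7) = 792.
Selections missing a whole group: no sopranos → C(5,7) = 0; no altos → C(7,7) = 1.
Both groups omitted at once is impossible, so 792 − 1 = 791.

791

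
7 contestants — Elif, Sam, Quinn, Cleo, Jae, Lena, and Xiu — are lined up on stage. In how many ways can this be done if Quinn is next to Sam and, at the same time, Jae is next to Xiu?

480

Treat {Quinn,Sam} as one block (2 orders) and {Jae,Xiu} as another (2 orders).
That leaves 5 units to arrange: 2 × 2 × 5! = 4 × 120 = 480.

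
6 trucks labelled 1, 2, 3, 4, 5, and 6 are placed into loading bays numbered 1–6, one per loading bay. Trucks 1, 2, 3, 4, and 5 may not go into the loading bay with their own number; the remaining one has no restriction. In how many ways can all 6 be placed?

Let Aᵢ (for 1 ≤ i ≤ 5) be the placements that put truck i in its forbidden loading bay. Any j of these fix j positions, leaving (6−j)! ways to fill the rest, and there are C(5,j) ways to pick which j.
By inclusion–exclusion, the number of valid placements is Σ_{j=0}^{5} (−1)^j C(5,j)·(6−j)!.
Computing: 720 − 600 + 240 − 60 + 10 − 1 = 309.

309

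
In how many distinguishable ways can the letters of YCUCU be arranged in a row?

YCUCU has 5 letters with C appearing twice and U appearing twice.
So there are 5! / (2!·2!) = 30 distinguishable arrangements.

30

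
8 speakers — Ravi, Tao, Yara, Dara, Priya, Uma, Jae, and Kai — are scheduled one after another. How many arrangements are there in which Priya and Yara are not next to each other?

There are 8! = 40320 arrangements in all. If Priya and Yara are adjacent, merging them into one block gives 2·(7)! = 10080 arrangements.
Complementary counting: 40320 − 10080 = 30240.

30240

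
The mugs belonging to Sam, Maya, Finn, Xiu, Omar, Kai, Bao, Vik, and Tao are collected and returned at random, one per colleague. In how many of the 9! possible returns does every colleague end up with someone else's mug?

This is the derangement count D_9: permutations of 9 items with no fixed point.
By inclusion–exclusion this is Σ_{j=0}^{9} (−1)^j C(9,j)·(9−j)!.
Computing: 362880 − 362880 + 181440 − 60480 + 15120 − 3024 + 504 − 72 + 9 − 1 = 133496.

133496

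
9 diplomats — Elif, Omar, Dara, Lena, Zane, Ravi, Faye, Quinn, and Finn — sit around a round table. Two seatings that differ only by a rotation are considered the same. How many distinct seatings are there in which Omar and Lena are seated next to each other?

Glue Omar and Lena into a block (2 internal orders). Seating 8 units around a circle gives (7)! arrangements.
So 2 × (7)! = 2 × 5040 = 10080.

10080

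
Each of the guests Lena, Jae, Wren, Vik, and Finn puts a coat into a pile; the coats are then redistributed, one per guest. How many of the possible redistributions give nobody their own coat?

44

This is the derangement count D_5: permutations of 5 items with no fixed point.
By inclusion–exclusion this is Σ_{j=0}^{5} (−1)^j C(5,j)·(5−j)!.
Computing: 120 − 120 + 60 − 20 + 5 − 1 = 44.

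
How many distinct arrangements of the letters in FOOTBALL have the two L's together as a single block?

Treat the 2 copies of L as a single block. The multiset to arrange is then {LL, A, B, F, O, O, T}, 7 items in all.
That gives (7)!/(2!) = 2520 arrangements.

2520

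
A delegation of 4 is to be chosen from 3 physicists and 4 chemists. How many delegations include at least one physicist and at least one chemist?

34

Unrestricted: C(7,4) = 35 ways to pick any 4 of the 7.
Selections missing a whole group: no physicists → C(4,4) = 1; no chemists → C(3,4) = 0.
Both groups omitted at once is impossible, so 35 − 1 = 34.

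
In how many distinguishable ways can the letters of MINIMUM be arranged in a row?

Letter multiplicities in MINIMUM: I×2, M×3, N×1, U×1.
Dividing 7! = 5040 by 3!·2! = 12 for the repeated letters gives 420.

420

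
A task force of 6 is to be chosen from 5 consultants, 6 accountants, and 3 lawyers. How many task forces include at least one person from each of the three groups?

With no constraint there are C(14,6) = 3003 possible selections.
Selections missing a whole group: no consultants → C(9,6) = 84; no accountants → C(8,6) = 28; no lawyers → C(11,6) = 462.
Add back selections omitting two groups (i.e. drawn from a single group): C(5,6) + C(6,6) + C(3,6) = 1.
By inclusion–exclusion: 3003 − 574 + 1 = 2430.

2430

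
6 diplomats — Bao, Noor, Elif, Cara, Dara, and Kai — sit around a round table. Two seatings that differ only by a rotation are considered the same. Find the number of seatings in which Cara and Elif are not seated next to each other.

Without the restriction there are (5)! = 120 seatings.
Those with Cara next to Elif: fuse the pair into one unit and seat 5 units around a circle — 2·(4)! = 48.
Subtracting, 120 − 48 = 72.

72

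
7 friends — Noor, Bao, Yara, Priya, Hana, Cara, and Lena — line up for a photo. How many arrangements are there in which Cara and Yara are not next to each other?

3600

Of the 7! = 5040 arrangements, those with Cara and Yara adjacent number 2 × 6! = 1440 (treat the pair as a block with 2 internal orders).
So 5040 − 1440 = 3600 arrangements keep them apart.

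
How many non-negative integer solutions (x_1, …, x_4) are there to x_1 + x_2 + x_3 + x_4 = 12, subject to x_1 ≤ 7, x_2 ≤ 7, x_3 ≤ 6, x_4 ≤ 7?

294

Ignoring the caps, the number of non-negative solutions to x_1+…+x_4 = 12 is C(15,3) = 455.
Subtract solutions that violate a single cap (substitute x_i' = x_i − (cap_i+1)): x_1 ≥ 8 gives C(7,3) = 35; x_2 ≥ 8 gives C(7,3) = 35; x_3 ≥ 7 gives C(8,3) = 56; x_4 ≥ 8 gives C(7,3) = 35. Together 161.
No two caps can be exceeded simultaneously, so the pair terms are all 0.
By inclusion–exclusion the count is 455 − 161 + 0 = 294.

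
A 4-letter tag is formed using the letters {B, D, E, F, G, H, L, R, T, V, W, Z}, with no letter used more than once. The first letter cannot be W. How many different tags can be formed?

The first letter has 12−1 = 11 choices (anything except W).
The remaining 3 letters are filled from the other 11 symbols without repetition: 11 × 10 × 9 = 990.
Total: 11 × 990 = 10890.

10890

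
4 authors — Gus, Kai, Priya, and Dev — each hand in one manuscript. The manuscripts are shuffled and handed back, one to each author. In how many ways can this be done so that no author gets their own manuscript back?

This is the derangement count D_4: permutations of 4 items with no fixed point.
By inclusion–exclusion this is Σ_{j=0}^{4} (−1)^j C(4,j)·(4−j)!.
Computing: 24 − 24 + 12 − 4 + 1 = 9.

9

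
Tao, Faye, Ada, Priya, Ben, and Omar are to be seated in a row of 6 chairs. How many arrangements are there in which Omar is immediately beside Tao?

Glue Omar and Tao into one block (2 internal orders), leaving 5 units to arrange in a row.
That gives 2 × 5! = 2 × 120 = 240.

240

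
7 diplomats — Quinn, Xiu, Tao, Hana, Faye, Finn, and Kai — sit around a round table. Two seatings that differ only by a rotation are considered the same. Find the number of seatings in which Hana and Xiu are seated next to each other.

Glue Hana and Xiu into a block (2 internal orders). Seating 6 units around a circle gives (5)! arrangements.
So 2 × (5)! = 2 × 120 = 240.

240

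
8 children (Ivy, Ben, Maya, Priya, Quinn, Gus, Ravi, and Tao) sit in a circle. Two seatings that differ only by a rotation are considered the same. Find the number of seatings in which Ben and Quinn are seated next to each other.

Treat {Ben, Quinn} as one unit (2 internal orders) and seat the resulting 7 units around the table: (6)! circular arrangements.
So 2 × (6)! = 2 × 720 = 1440.

1440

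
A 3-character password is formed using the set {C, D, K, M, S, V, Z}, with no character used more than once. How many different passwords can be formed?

Choose and order 3 of the 7 symbols: the first character has 7 options, the next 6, then 5.
That product is 7 × 6 × 5 = 210.

210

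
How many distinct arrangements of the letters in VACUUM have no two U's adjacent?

Total arrangements of VACUUM: 6!/(2!) = 360.
If the two U's are adjacent, glue them into one block, leaving 5 items to arrange: (5)! = 120 ways.
Subtracting, 360 − 120 = 240 arrangements keep the U's apart.

240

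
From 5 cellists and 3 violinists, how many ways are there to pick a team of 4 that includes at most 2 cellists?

Split by how many cellists are chosen (0 through 2).
Sum: C(5,0)·C(3,4) + C(5,1)·C(3,3) + C(5,2)·C(3,2) = 0 + 5 + 30 = 35.

35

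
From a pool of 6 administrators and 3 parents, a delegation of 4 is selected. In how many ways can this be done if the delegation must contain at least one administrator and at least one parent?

Unrestricted: C(9,4) = 126 ways to pick any 4 of the 9.
Subtract selections that omit an entire group: no administrators → C(3,4) = 0; no parents → C(6,4) = 15.
Both groups omitted at once is impossible, so 126 − 15 = 111.

111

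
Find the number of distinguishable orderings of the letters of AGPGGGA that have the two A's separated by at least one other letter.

Total arrangements of AGPGGGA: 7!/(4!·2!) = 105.
Arrangements with the A's together: treat AA as one letter, giving (6)!/(4!) = 30.
Subtracting, 105 − 30 = 75 arrangements keep the A's apart.

75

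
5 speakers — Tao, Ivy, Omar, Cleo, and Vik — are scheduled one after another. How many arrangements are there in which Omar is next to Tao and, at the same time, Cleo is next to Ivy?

24

Treat {Omar,Tao} as one block (2 orders) and {Cleo,Ivy} as another (2 orders).
That leaves 3 units to arrange: 2 × 2 × 3! = 4 × 6 = 24.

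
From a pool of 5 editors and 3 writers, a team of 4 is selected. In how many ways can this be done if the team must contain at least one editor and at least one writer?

Unrestricted: C(8,4) = 70 ways to pick any 4 of the 8.
Subtract selections that omit an entire group: no editors → C(3,4) = 0; no writers → C(5,4) = 5.
Both groups omitted at once is impossible, so 70 − 5 = 65.

65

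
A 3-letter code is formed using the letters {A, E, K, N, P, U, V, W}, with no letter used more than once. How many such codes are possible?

336

With no repetition, fill the 3 letters in order: 8 choices, then 7, down to 6.
That product is 8 × 7 × 6 = 336.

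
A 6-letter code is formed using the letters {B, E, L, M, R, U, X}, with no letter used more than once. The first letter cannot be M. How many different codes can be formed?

The first letter has 7−1 = 6 choices (anything except M).
The remaining 5 letters are filled from the other 6 symbols without repetition: 6 × 5 × 4 × 3 × 2 = 720.
Total: 6 × 720 = 4320.

4320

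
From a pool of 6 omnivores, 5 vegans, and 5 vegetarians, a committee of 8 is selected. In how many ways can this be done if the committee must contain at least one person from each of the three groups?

12495

Total 8-person selections from all 16: C(16,8) = 12870.
Selections missing a whole group: no omnivores → C(10,8) = 45; no vegans → C(11,8) = 165; no vegetarians → C(11,8) = 165.
Add back selections omitting two groups (i.e. drawn from a single group): C(6,8) + C(5,8) + C(5,8) = 0.
By inclusion–exclusion: 12870 − 375 + 0 = 12495.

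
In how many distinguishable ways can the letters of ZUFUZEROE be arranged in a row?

45360

ZUFUZEROE has 9 letters with E appearing twice, U appearing twice, and Z appearing twice.
So there are 9! / (2!·2!·2!) = 45360 distinguishable arrangements.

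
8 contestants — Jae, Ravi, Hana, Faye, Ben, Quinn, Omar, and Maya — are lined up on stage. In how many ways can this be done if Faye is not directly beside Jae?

30240

Of the 8! = 40320 arrangements, those with Faye and Jae adjacent number 2 × 7! = 10080 (treat the pair as a block with 2 internal orders).
Complementary counting: 40320 − 10080 = 30240.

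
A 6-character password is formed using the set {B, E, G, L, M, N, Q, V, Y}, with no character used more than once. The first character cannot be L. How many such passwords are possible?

53760

The first character has 9−1 = 8 choices (anything except L).
The remaining 5 characters are filled from the other 8 symbols without repetition: 8 × 7 × 6 × 5 × 4 = 6720.
Total: 8 × 6720 = 53760.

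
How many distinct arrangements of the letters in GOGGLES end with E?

120

With the last slot taken by E, it remains to arrange the other 6 letters (GOGGLS).
Those 6 letters have G appearing 3 times, giving (6)!/(3!) = 120.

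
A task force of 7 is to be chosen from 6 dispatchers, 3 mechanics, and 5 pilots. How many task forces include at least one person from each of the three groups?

With no constraint there are C(14,7) = 3432 possible selections.
Subtract selections that omit an entire group: no dispatchers → C(8,7) = 8; no mechanics → C(11,7) = 330; no pilots → C(9,7) = 36.
Add back selections omitting two groups (i.e. drawn from a single group): C(6,7) + C(3,7) + C(5,7) = 0.
By inclusion–exclusion: 3432 − 374 + 0 = 3058.

3058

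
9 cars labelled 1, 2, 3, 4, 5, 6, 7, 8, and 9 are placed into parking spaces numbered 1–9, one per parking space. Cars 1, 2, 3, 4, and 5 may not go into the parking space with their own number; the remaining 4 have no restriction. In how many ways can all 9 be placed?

205056

Let Aᵢ (for 1 ≤ i ≤ 5) be the placements that put car i in its forbidden parking space. Any j of these fix j positions, leaving (9−j)! ways to fill the rest, and there are C(5,j) ways to pick which j.
By inclusion–exclusion, the number of valid placements is Σ_{j=0}^{5} (−1)^j C(5,j)·(9−j)!.
Computing: 362880 − 201600 + 50400 − 7200 + 600 − 24 = 205056.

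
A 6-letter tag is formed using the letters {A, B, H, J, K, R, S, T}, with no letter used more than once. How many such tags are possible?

With no repetition, fill the 6 letters in order: 8 choices, then 7, down to 3.
That product is 8 × 7 × 6 × 5 × 4 × 3 = 20160.

20160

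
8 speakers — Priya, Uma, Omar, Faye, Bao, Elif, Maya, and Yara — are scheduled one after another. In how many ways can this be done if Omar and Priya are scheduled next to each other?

10080

Glue Omar and Priya into one block (2 internal orders), leaving 7 units to arrange in a row.
That gives 2 × 7! = 2 × 5040 = 10080.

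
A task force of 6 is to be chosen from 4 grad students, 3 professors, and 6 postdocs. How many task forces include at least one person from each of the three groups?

With no constraint there are C(13,6) = 1716 possible selections.
Subtract selections that omit an entire group: no grad students → C(9,6) = 84; no professors → C(10,6) = 210; no postdocs → C(7,6) = 7.
Add back selections omitting two groups (i.e. drawn from a single group): C(4,6) + C(3,6) + C(6,6) = 1.
By inclusion–exclusion: 1716 − 301 + 1 = 1416.

1416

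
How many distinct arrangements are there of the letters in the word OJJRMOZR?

5040

OJJRMOZR has 8 letters with J appearing twice, O appearing twice, and R appearing twice.
So there are 8! / (2!·2!·2!) = 5040 distinguishable arrangements.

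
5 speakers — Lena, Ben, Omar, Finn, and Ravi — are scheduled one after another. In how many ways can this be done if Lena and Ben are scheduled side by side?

48

Treat {Lena, Ben} as a single unit. There are 4 units to order, and the pair itself can be ordered 2 ways.
That gives 2 × 4! = 2 × 24 = 48.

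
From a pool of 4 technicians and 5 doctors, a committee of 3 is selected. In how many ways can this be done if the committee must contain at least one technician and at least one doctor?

With no constraint there are C(9,3) = 84 possible selections.
Subtract selections that omit an entire group: no technicians → C(5,3) = 10; no doctors → C(4,3) = 4.
Both groups omitted at once is impossible, so 84 − 14 = 70.

70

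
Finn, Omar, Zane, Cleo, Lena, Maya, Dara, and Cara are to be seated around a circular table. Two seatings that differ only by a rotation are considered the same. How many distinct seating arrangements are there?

Seat Finn anywhere (absorbing the rotational symmetry), then permute the other 7: (7)! = 5040.

5040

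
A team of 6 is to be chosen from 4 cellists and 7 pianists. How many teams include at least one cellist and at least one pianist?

455

Unrestricted: C(11,6) = 462 ways to pick any 6 of the 11.
Subtract selections that omit an entire group: no cellists → C(7,6) = 7; no pianists → C(4,6) = 0.
Both groups omitted at once is impossible, so 462 − 7 = 455.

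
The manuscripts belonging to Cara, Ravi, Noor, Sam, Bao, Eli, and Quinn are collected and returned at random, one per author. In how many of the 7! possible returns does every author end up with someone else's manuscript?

1854

Let Aᵢ be the assignments in which author i gets their own manuscript. We want the size of the complement of A₁∪…∪A_7.
By inclusion–exclusion this is Σ_{j=0}^{7} (−1)^j C(7,j)·(7−j)!.
Computing: 5040 − 5040 + 2520 − 840 + 210 − 42 + 7 − 1 = 1854.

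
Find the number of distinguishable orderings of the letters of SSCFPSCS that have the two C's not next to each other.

630

There are 8!/(4!·2!) = 840 arrangements of SSCFPSCS in total.
If the two C's are adjacent, glue them into one block, leaving 7 items to arrange: (7)!/(4!) = 210 ways.
Hence 840 − 210 = 630.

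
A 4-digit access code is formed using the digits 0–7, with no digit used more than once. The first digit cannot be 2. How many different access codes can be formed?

1470

The first digit has 8−1 = 7 choices (anything except 2).
The remaining 3 digits are filled from the other 7 symbols without repetition: 7 × 6 × 5 = 210.
Total: 7 × 210 = 1470.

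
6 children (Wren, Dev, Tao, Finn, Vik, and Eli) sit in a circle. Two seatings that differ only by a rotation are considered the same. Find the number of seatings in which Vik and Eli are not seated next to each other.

Without the restriction there are (5)! = 120 seatings.
Those with Vik next to Eli: fuse the pair into one unit and seat 5 units around a circle — 2·(4)! = 48.
Subtracting, 120 − 48 = 72.

72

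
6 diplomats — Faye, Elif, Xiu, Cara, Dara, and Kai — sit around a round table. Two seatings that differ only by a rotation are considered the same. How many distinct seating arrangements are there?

Around a circle, 6 distinct people have 6!/6 = (5)! = 120 rotationally distinct seatings.

120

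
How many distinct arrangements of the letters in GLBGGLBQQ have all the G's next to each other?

630

Treat the 3 copies of G as a single block. The multiset to arrange is then {GGG, B, B, L, L, Q, Q}, 7 items in all.
That gives (7)!/(2!·2!·2!) = 630 arrangements.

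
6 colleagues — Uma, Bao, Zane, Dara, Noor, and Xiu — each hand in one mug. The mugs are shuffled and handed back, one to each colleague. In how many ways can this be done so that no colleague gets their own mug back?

This is the derangement count D_6: permutations of 6 items with no fixed point.
By inclusion–exclusion this is Σ_{j=0}^{6} (−1)^j C(6,j)·(6−j)!.
Computing: 720 − 720 + 360 − 120 + 30 − 6 + 1 = 265.

265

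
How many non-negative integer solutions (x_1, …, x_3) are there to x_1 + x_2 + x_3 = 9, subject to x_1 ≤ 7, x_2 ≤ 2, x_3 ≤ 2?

6

Ignoring the caps, the number of non-negative solutions to x_1+…+x_3 = 9 is C(11,2) = 55.
Subtract solutions that violate a single cap (substitute x_i' = x_i − (cap_i+1)): x_1 ≥ 8 gives C(3,2) = 3; x_2 ≥ 3 gives C(8,2) = 28; x_3 ≥ 3 gives C(8,2) = 28. Together 59.
Add back pairs where two caps are both exceeded: 0 + 0 + 10 = 10.
By inclusion–exclusion the count is 55 − 59 + 10 = 6.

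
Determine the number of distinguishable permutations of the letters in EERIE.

20

EERIE has 5 letters with E appearing 3 times.
The number of distinct arrangements is 5!/(3!) = 120/6 = 20.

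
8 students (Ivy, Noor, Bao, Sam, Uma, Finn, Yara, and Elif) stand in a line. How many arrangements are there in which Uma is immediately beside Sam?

Glue Uma and Sam into one block (2 internal orders), leaving 7 units to arrange in a row.
That gives 2 × 7! = 2 × 5040 = 10080.

10080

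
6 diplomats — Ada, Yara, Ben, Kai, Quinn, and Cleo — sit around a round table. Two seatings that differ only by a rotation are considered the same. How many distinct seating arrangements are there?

Around a circle, 6 distinct people have 6!/6 = (5)! = 120 rotationally distinct seatings.

120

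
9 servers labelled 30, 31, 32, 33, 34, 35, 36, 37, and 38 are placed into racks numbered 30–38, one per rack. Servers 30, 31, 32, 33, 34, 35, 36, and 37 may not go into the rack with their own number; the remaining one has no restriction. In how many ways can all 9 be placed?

148329

Let Aᵢ (for 30 ≤ i ≤ 37) be the placements that put server i in its forbidden rack. Any j of these fix j positions, leaving (9−j)! ways to fill the rest, and there are C(8,j) ways to pick which j.
By inclusion–exclusion, the number of valid placements is Σ_{j=0}^{8} (−1)^j C(8,j)·(9−j)!.
Computing: 362880 − 322560 + 141120 − 40320 + 8400 − 1344 + 168 − 16 + 1 = 148329.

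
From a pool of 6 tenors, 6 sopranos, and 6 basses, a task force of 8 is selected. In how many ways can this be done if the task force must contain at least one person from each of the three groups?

Unrestricted: C(18,8) = 43758 ways to pick any 8 of the 18.
Subtract selections that omit an entire group: no tenors → C(12,8) = 495; no sopranos → C(12,8) = 495; no basses → C(12,8) = 495.
Add back selections omitting two groups (i.e. drawn from a single group): C(6,8) + C(6,8) + C(6,8) = 0.
By inclusion–exclusion: 43758 − 1485 + 0 = 42273.

42273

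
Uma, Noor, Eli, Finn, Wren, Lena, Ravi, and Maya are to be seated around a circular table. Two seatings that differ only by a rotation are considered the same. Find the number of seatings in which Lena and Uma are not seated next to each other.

Without the restriction there are (7)! = 5040 seatings.
Seatings with Lena beside Uma: treat them as a block with 2 internal orders, giving 2 × (6)! = 1440.
Subtracting, 5040 − 1440 = 3600.

3600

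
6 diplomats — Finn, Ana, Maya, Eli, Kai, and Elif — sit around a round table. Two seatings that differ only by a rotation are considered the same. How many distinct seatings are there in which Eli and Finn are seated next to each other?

48

Glue Eli and Finn into a block (2 internal orders). Seating 5 units around a circle gives (4)! arrangements.
So 2 × (4)! = 2 × 24 = 48.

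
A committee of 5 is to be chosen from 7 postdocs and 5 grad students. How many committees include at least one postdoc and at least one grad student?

770

With no constraint there are C(12,5) = 792 possible selections.
Selections missing a whole group: no postdocs → C(5,5) = 1; no grad students → C(7,5) = 21.
Both groups omitted at once is impossible, so 792 − 22 = 770.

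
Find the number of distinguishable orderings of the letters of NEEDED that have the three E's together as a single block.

Treat the 3 copies of E as a single block. The multiset to arrange is then {EEE, D, D, N}, 4 items in all.
That gives (4)!/(2!) = 12 arrangements.

12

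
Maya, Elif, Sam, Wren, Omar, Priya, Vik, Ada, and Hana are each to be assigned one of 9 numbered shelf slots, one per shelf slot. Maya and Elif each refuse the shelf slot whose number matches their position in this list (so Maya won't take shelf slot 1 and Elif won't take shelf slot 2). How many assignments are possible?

287280

Let Aᵢ (for i ∈ {1, 2}) be the placements that put person i in their forbidden shelf slot. Any j of these fix j positions, leaving (9−j)! ways to fill the rest, and there are C(2,j) ways to pick which j.
By inclusion–exclusion, the number of valid placements is Σ_{j=0}^{2} (−1)^j C(2,j)·(9−j)!.
Computing: 362880 − 80640 + 5040 = 287280.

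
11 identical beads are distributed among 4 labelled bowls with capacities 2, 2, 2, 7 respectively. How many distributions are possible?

10

Ignoring the caps, the number of non-negative solutions to x_1+…+x_4 = 11 is C(14,3) = 364.
Subtract solutions that violate a single cap (substitute x_i' = x_i − (cap_i+1)): x_1 ≥ 3 gives C(11,3) = 165; x_2 ≥ 3 gives C(11,3) = 165; x_3 ≥ 3 gives C(11,3) = 165; x_4 ≥ 8 gives C(6,3) = 20. Together 515.
Add back pairs where two caps are both exceeded: 56 + 56 + 1 + 56 + 1 + 1 = 171.
Subtract triples: 10 + 0 + 0 + 0 = 10.
By inclusion–exclusion the count is 364 − 515 + 171 − 10 = 10.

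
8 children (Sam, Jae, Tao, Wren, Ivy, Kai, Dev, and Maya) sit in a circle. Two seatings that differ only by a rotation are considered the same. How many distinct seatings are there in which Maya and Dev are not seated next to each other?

3600

Without the restriction there are (7)! = 5040 seatings.
Seatings with Maya beside Dev: treat them as a block with 2 internal orders, giving 2 × (6)! = 1440.
Subtracting, 5040 − 1440 = 3600.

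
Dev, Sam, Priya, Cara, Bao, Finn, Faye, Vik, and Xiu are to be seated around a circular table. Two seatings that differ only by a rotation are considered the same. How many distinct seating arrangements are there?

40320

Seat Dev anywhere (absorbing the rotational symmetry), then permute the other 8: (8)! = 40320.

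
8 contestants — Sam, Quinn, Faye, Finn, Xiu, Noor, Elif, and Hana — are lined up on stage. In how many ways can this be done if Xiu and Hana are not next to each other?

There are 8! = 40320 arrangements in all. If Xiu and Hana are adjacent, merging them into one block gives 2·(7)! = 10080 arrangements.
So 40320 − 10080 = 30240 arrangements keep them apart.

30240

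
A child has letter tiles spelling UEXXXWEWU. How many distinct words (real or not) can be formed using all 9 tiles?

UEXXXWEWU has 9 letters with E appearing twice, U appearing twice, W appearing twice, and X appearing 3 times.
Dividing 9! = 362880 by 3!·2!·2!·2! = 48 for the repeated letters gives 7560.

7560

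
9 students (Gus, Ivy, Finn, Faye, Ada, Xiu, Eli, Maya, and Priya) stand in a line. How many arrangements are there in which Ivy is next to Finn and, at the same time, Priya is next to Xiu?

Treat {Ivy,Finn} as one block (2 orders) and {Priya,Xiu} as another (2 orders).
That leaves 7 units to arrange: 2 × 2 × 7! = 4 × 5040 = 20160.

20160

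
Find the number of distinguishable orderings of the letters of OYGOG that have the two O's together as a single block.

Treat the 2 copies of O as a single block. The multiset to arrange is then {OO, G, G, Y}, 4 items in all.
That gives (4)!/(2!) = 12 arrangements.

12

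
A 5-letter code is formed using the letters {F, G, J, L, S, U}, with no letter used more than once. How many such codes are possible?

With no repetition, fill the 5 letters in order: 6 choices, then 5, down to 2.
6 × 5 × 4 × 3 × 2 = 720.

720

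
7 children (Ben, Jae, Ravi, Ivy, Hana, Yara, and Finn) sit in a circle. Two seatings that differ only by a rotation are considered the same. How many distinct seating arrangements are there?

720

Around a circle, 7 distinct people have 7!/7 = (6)! = 720 rotationally distinct seatings.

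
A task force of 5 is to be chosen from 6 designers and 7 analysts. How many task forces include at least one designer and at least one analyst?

1260

With no constraint there are C(13,5) = 1287 possible selections.
Subtract selections that omit an entire group: no designers → C(7,5) = 21; no analysts → C(6,5) = 6.
Both groups omitted at once is impossible, so 1287 − 27 = 1260.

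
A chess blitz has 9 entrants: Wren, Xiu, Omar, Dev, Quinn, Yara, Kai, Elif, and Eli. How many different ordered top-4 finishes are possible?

3024

There are 9 choices for 1st place, 8 for 2nd, and so on down to 6 for position 4.
That gives 9 × 8 × 7 × 6 = 3024.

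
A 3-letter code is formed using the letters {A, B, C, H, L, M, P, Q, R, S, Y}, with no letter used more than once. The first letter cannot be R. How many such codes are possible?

900

The first letter has 11−1 = 10 choices (anything except R).
The remaining 2 letters are filled from the other 10 symbols without repetition: 10 × 9 = 90.
Total: 10 × 90 = 900.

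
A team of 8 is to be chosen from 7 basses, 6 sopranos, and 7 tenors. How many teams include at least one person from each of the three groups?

120393

Total 8-person selections from all 20: C(20,8) = 125970.
Subtract selections that omit an entire group: no basses → C(13,8) = 1287; no sopranos → C(14,8) = 3003; no tenors → C(13,8) = 1287.
Add back selections omitting two groups (i.e. drawn from a single group): C(7,8) + C(6,8) + C(7,8) = 0.
By inclusion–exclusion: 125970 − 5577 + 0 = 120393.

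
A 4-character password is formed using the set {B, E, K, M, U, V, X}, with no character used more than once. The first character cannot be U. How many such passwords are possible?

720

The first character has 7−1 = 6 choices (anything except U).
The remaining 3 characters are filled from the other 6 symbols without repetition: 6 × 5 × 4 = 120.
Total: 6 × 120 = 720.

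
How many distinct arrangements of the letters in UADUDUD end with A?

Fix A in the last position and arrange the remaining 6 letters.
Those 6 letters have D appearing 3 times and U appearing 3 times, giving (6)!/(3!·3!) = 20.

20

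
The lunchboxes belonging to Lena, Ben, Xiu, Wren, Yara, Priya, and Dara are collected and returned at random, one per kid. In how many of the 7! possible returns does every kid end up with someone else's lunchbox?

1854

Let Aᵢ be the assignments in which kid i gets their own lunchbox. We want the size of the complement of A₁∪…∪A_7.
By inclusion–exclusion this is Σ_{j=0}^{7} (−1)^j C(7,j)·(7−j)!.
Computing: 5040 − 5040 + 2520 − 840 + 210 − 42 + 7 − 1 = 1854.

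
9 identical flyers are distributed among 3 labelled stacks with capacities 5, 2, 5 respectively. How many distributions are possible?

Ignoring the caps, the number of non-negative solutions to x_1+…+x_3 = 9 is C(11,2) = 55.
Subtract solutions that violate a single cap (substitute x_i' = x_i − (cap_i+1)): x_1 ≥ 6 gives C(5,2) = 10; x_2 ≥ 3 gives C(8,2) = 28; x_3 ≥ 6 gives C(5,2) = 10. Together 48.
Add back pairs where two caps are both exceeded: 1 + 0 + 1 = 2.
By inclusion–exclusion the count is 55 − 48 + 2 = 9.

9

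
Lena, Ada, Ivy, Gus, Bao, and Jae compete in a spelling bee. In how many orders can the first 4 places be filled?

360

There are 6 choices for 1st place, 5 for 2nd, and so on down to 3 for position 4.
That gives 6 × 5 × 4 × 3 = 360.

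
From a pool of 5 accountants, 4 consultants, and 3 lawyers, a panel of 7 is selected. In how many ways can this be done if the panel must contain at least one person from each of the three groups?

With no constraint there are C(12,7) = 792 possible selections.
Subtract selections that omit an entire group: no accountants → C(7,7) = 1; no consultants → C(8,7) = 8; no lawyers → C(9,7) = 36.
Add back selections omitting two groups (i.e. drawn from a single group): C(5,7) + C(4,7) + C(3,7) = 0.
By inclusion–exclusion: 792 − 45 + 0 = 747.

747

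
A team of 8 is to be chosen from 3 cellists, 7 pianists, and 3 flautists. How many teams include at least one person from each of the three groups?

1197

With no constraint there are C(13,8) = 1287 possible selections.
Selections missing a whole group: no cellists → C(10,8) = 45; no pianists → C(6,8) = 0; no flautists → C(10,8) = 45.
Add back selections omitting two groups (i.e. drawn from a single group): C(3,8) + C(7,8) + C(3,8) = 0.
By inclusion–exclusion: 1287 − 90 + 0 = 1197.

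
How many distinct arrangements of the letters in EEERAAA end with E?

Fix E in the last position and arrange the remaining 6 letters.
Those 6 letters have A appearing 3 times and E appearing twice, giving (6)!/(3!·2!) = 60.

60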